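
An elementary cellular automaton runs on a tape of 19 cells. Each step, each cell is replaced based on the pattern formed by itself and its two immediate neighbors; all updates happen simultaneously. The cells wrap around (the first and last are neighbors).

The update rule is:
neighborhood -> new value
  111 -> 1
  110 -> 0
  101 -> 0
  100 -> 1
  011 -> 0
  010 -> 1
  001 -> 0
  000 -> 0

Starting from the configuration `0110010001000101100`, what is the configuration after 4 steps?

0001011001100100010
0001000100010110011
1001100110010001000
1100010001011001100

1100010001011001100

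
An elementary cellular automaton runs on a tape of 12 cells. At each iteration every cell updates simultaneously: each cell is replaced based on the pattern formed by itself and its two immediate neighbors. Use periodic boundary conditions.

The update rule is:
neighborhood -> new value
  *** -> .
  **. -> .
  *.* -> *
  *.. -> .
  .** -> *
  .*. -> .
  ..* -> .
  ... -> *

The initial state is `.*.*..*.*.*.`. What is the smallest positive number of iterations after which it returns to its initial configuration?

..*....*.*..
*...**..*..*
..*.*......*
...*..****..
**....*....*
...**...**.*
.*.*..*.*.*.

7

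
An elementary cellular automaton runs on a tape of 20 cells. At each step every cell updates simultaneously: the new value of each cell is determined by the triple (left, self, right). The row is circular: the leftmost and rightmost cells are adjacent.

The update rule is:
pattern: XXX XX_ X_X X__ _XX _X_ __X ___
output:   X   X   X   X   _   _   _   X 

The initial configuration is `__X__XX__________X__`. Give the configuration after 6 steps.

X__XXX__X__XXXXXXXXX

X__X__XXXXXXXXXX__XX
XX__X__XXXXXXXXXX__X
XXX__X__XXXXXXXXXX__
_XXX__X__XXXXXXXXXX_
__XXX__X__XXXXXXXXXX
X__XXX__X__XXXXXXXXX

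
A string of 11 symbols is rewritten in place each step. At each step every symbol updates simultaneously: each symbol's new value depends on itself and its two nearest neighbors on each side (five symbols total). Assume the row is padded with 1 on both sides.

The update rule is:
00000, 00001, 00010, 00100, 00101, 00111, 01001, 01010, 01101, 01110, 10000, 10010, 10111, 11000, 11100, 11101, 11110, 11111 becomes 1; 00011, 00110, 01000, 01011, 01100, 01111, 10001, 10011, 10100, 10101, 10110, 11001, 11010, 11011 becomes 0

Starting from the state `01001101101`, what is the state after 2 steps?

01111111101

00100100101
01111111101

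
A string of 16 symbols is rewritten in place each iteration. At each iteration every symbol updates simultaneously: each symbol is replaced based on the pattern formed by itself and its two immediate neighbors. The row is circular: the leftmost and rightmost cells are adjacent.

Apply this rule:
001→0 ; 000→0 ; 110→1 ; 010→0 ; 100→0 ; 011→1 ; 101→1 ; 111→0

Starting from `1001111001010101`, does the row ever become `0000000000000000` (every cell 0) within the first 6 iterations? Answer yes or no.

yes

iteration 1: 1001001000101011
iteration 2: 1000000000010110
iteration 3: 0000000000001111
iteration 4: 0000000000001001
iteration 5: 0000000000000000
all cells are 0 at iteration 5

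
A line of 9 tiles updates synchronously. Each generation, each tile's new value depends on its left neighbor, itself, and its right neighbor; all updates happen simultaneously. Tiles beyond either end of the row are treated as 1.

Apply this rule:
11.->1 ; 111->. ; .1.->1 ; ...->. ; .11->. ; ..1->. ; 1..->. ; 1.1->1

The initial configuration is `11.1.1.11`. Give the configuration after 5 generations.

1.....1..

generation 1: .111111..
generation 2: 1.....1..
generation 3: 1.....1..  (fixed point — unchanged through generation 5)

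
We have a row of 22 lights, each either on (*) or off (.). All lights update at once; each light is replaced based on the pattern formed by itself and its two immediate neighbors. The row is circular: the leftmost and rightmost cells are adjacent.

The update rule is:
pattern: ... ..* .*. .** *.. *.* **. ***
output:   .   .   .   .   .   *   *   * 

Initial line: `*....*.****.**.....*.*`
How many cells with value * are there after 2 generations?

*.....*.****.*......*.
.......*.****........*
count of *: 6

6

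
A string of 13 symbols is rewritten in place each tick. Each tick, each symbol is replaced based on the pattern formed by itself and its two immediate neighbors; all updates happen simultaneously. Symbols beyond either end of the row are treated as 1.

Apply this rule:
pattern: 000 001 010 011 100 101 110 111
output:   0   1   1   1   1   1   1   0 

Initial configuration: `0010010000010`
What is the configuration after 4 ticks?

tick 1: 1111111000111
tick 2: 0000001101100
tick 3: 1000011111111
tick 4: 1100110000000

1100110000000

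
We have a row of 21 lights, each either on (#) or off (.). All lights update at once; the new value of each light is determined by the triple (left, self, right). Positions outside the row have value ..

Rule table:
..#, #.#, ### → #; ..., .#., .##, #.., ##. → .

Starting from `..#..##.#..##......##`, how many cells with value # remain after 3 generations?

.#..#..#..#.......#..
#..#..#..#.......#...
..#..#..#.......#....
count of #: 4

4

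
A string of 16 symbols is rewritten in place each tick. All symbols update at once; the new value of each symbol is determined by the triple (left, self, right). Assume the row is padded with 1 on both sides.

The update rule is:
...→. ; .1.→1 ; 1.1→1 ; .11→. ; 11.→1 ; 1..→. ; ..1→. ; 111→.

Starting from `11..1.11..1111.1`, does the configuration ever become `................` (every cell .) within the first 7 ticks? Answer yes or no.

.1..11.1.....11.
11...111......11
.1.....1........
11.....1........
.1.....1........  (repeats tick 3; period 2)
tick 7: .1.....1........
tick 7 is .1.....1........, still not uniform .

no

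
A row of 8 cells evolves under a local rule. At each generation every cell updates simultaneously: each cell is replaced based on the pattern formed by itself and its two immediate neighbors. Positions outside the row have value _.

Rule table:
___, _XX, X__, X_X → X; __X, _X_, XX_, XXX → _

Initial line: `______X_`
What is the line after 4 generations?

_X__X_X_

XXXXX__X
X____X__
_XXX__XX
_X__X_X_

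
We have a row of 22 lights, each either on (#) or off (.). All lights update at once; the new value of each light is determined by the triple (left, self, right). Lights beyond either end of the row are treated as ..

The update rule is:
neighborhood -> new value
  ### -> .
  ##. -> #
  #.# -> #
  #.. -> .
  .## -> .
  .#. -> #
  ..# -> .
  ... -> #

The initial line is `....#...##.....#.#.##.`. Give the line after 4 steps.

###.#.#..#.###.####.#.
..#####..##..##...###.
#.....#...#...#.#...#.
#.###.#.#.#.#.###.#.#.

#.###.#.#.#.#.###.#.#.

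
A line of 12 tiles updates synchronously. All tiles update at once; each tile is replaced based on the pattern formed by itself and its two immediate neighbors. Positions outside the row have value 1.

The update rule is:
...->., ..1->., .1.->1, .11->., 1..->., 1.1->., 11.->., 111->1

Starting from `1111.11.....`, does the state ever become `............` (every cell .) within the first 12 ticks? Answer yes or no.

tick 1: 111.........
tick 2: 11..........
tick 3: 1...........
tick 4: ............
all cells are . at tick 4

yes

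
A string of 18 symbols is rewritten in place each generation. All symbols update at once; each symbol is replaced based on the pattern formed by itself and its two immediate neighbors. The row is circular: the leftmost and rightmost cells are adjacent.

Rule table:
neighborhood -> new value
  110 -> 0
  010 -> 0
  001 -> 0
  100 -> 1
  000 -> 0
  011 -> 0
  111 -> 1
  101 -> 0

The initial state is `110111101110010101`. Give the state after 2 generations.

010000100000100000

100011000101000000
010000100000100000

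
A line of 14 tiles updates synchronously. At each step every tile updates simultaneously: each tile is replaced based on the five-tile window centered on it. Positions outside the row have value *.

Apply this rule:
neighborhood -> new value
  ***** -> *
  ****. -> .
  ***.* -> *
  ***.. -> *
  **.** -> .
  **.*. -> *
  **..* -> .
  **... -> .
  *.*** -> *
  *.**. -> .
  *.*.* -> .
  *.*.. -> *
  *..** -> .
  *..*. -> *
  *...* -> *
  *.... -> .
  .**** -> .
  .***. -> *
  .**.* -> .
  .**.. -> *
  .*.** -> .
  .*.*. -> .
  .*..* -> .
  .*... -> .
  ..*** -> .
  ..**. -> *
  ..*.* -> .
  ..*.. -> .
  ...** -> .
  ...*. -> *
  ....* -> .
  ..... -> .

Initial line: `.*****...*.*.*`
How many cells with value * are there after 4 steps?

.*.*.*.**....*
*.......*.....
*......*......
*.....*.......
count of *: 2

2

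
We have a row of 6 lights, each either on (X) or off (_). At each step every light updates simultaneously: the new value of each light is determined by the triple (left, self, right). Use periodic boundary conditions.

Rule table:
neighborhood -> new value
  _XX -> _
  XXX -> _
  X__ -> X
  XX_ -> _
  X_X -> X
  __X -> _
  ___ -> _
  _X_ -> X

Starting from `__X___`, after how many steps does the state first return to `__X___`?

6

step 1: __XX__
step 2: ____X_
step 3: ____XX
step 4: X_____
step 5: XX____
step 6: __X___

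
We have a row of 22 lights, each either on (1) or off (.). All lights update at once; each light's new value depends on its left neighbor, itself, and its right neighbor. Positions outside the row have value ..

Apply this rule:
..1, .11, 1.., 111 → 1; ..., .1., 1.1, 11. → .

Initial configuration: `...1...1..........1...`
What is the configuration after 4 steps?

..1.1.1.1........1.1..
.1.......1......1...1.
1.1.....1.1....1.1.1.1
...1...1...1..1.......

...1...1...1..1.......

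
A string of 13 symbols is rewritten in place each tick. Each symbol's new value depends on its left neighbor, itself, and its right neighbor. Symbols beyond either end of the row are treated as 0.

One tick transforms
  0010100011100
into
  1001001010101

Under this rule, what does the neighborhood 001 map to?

0

At position 1 the neighborhood is 001; the next row has 0 there.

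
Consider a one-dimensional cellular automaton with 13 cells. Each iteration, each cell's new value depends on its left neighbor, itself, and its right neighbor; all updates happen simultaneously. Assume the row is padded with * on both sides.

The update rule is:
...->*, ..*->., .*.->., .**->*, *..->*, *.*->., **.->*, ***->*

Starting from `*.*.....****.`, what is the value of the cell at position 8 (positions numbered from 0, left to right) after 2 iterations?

*..****.****.
**.****.****.
position 8 holds *

*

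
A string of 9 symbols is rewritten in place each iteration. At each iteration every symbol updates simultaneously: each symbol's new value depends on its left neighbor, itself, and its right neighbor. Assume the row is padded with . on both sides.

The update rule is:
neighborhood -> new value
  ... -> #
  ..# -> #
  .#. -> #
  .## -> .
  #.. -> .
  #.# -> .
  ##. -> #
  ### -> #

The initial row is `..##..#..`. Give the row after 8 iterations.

##.#.##.#
.#.#..#.#
##.#.##.#  (repeats iteration 1; period 2)
iteration 8: .#.#..#.#

.#.#..#.#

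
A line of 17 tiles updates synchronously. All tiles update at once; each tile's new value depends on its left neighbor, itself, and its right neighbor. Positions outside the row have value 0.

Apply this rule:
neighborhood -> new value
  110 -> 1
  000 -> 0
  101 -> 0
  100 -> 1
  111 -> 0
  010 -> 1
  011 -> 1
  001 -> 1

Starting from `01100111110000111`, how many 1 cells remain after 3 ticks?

8

11111100011001101
10000110111111101
11001110100000101
count of 1: 8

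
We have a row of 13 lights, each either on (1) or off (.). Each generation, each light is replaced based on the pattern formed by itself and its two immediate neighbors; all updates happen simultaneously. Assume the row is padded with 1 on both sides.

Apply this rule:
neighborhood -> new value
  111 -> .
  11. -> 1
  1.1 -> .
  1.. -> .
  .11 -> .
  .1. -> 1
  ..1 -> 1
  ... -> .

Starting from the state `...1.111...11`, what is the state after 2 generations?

.1.1..11.11.1

generation 1: ..11...1..1..
generation 2: .1.1..11.11.1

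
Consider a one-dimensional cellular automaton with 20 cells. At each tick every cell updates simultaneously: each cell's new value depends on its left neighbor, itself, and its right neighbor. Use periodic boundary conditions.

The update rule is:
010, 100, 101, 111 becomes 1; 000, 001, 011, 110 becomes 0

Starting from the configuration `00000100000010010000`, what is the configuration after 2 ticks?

00000110000011011000
00000001000000100100

00000001000000100100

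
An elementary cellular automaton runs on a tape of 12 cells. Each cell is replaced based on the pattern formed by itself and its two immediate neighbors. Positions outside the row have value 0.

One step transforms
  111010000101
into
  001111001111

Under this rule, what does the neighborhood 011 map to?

0

At position 0 the neighborhood is 011; the next row has 0 there.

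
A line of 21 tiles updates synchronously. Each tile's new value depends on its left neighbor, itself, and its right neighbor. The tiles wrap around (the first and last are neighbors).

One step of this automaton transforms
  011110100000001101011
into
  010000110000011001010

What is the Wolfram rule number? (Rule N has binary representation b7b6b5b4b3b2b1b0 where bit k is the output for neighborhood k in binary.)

position 2: 111 → 0  (bit 7 = 0)
position 4: 110 → 0  (bit 6 = 0)
position 0: 101 → 0  (bit 5 = 0)
position 7: 100 → 1  (bit 4 = 1)
position 1: 011 → 1  (bit 3 = 1)
position 6: 010 → 1  (bit 2 = 1)
position 13: 001 → 1  (bit 1 = 1)
position 8: 000 → 0  (bit 0 = 0)
bits b7..b0 = 00011110 = 30

30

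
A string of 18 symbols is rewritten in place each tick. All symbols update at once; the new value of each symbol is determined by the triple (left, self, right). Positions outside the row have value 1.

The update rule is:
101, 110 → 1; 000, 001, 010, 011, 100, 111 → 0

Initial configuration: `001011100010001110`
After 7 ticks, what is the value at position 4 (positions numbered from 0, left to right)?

000100100000000011
000000000000000000
000000000000000000  (fixed point — unchanged through tick 7)
position 4 holds 0

0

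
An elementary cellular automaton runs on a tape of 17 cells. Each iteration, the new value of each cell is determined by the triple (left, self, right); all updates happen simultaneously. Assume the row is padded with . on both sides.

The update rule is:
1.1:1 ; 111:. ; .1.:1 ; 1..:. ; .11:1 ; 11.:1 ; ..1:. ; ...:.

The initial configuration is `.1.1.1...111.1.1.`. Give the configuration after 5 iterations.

.1...1...1.1...1.

.11111...1.11111.
.1...1...111...1.
.1...1...1.1...1.
.1...1...111...1.  (repeats iteration 2; period 2)
iteration 5: .1...1...1.1...1.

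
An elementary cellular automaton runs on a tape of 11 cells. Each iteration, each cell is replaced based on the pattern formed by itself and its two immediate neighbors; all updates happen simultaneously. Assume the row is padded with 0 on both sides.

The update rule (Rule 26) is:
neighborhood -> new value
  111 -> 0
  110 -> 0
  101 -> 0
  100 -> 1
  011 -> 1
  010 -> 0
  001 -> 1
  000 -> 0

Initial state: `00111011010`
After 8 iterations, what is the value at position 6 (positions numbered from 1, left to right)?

0

iteration 1: 01100010001
iteration 2: 11010101010
iteration 3: 10000000001
iteration 4: 01000000010
iteration 5: 10100000101
iteration 6: 00010001000
iteration 7: 00101010100
iteration 8: 01000000010
position 6 holds 0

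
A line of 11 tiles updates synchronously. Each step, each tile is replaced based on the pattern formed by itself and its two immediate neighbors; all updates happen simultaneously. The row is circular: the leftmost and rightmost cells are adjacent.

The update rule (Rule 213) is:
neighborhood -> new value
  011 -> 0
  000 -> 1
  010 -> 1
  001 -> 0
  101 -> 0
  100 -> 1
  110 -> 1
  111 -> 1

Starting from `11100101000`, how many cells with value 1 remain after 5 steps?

6

step 1: 01110101110
step 2: 00110100111
step 3: 10010110011
step 4: 11010011001
step 5: 11011001100
count of 1: 6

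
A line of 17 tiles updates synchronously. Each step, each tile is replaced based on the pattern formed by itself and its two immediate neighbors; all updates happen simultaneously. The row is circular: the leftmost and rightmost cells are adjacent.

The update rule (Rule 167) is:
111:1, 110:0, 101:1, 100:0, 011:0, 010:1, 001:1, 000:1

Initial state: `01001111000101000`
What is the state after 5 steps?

01101110010101101

11010110011111011
10111000101110101
01010011110101110
11110101101110100
01101110010101101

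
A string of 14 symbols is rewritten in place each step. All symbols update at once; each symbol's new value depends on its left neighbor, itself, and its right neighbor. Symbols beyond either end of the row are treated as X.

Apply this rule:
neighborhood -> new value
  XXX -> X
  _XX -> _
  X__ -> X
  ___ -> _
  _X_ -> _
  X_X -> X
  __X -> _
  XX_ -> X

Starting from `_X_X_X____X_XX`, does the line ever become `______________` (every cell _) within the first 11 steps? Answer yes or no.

X_X_X_X____X_X
XX_X_X_X____X_
XXX_X_X_X____X
XXXX_X_X_X____
XXXXX_X_X_X___
XXXXXX_X_X_X__
XXXXXXX_X_X_X_
XXXXXXXX_X_X_X
XXXXXXXXX_X_X_
XXXXXXXXXX_X_X
XXXXXXXXXXX_X_
step 11 is XXXXXXXXXXX_X_, still not uniform _

no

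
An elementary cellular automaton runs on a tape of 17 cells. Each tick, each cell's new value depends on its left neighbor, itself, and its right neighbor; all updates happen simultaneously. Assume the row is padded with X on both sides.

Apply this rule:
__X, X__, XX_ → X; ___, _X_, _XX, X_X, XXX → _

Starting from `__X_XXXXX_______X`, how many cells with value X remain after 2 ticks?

6

XX______XX_____X_
_XX____X_XX___X__
count of X: 6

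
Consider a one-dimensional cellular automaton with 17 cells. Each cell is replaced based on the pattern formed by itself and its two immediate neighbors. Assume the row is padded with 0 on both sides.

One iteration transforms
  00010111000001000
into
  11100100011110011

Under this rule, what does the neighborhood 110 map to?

0

At position 7 the neighborhood is 110; the next row has 0 there.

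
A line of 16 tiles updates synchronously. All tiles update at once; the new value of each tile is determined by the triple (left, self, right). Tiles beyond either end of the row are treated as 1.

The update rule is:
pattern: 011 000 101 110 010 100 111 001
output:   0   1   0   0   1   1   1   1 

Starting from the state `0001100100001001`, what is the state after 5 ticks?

tick 1: 1110011111111110
tick 2: 1101101111111100
tick 3: 1000000111111011
tick 4: 0111111011110001
tick 5: 0011110001101110

0011110001101110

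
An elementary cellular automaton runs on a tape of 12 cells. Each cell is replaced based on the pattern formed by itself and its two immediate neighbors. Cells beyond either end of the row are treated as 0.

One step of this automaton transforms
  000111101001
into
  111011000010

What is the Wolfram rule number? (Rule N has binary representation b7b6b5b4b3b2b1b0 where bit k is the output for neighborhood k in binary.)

position 4: 111 → 1  (bit 7 = 1)
position 6: 110 → 0  (bit 6 = 0)
position 7: 101 → 0  (bit 5 = 0)
position 9: 100 → 0  (bit 4 = 0)
position 3: 011 → 0  (bit 3 = 0)
position 8: 010 → 0  (bit 2 = 0)
position 2: 001 → 1  (bit 1 = 1)
position 0: 000 → 1  (bit 0 = 1)
bits b7..b0 = 10000011 = 131

131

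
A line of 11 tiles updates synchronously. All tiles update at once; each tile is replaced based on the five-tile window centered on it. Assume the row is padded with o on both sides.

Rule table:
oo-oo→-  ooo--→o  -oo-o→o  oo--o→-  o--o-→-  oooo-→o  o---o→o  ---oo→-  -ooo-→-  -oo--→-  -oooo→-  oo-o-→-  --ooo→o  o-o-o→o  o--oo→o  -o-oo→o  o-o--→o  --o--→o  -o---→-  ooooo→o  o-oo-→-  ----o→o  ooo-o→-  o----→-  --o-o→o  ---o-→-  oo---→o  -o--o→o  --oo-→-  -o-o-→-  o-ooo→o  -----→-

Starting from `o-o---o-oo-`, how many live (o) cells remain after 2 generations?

6

--o-o-oo-o-
--o-oo-o-oo
count of o: 6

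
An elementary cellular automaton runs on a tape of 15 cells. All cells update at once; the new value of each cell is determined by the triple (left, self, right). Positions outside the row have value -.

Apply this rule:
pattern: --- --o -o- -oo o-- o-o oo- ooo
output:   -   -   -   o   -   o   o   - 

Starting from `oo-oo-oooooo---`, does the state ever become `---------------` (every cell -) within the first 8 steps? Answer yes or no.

step 1: ooooooo----o---
step 2: o-----o--------
step 3: ---------------
all cells are - at step 3

yes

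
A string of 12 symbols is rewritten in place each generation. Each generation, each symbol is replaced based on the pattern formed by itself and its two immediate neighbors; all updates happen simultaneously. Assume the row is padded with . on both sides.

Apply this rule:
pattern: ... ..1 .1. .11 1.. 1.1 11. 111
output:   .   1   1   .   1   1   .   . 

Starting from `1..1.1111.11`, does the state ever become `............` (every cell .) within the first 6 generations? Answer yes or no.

11111....1..
.....1..111.
....1111...1
...1....1.11
..111..111..
.1...11...1.
generation 6 is .1...11...1., still not uniform .

no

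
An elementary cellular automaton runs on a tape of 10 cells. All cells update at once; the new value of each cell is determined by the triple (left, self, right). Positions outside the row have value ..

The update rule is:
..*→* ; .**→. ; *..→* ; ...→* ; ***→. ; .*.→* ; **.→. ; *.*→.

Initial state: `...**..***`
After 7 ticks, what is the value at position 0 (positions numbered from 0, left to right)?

***..**...
...**..***  (repeats tick 0; period 2)
tick 7: ***..**...
position 0 holds *

*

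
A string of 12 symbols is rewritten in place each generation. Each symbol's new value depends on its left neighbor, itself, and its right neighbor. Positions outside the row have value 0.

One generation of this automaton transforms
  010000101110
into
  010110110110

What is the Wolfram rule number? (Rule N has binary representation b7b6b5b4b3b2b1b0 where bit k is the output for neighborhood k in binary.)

position 9: 111 → 1  (bit 7 = 1)
position 10: 110 → 1  (bit 6 = 1)
position 7: 101 → 1  (bit 5 = 1)
position 2: 100 → 0  (bit 4 = 0)
position 8: 011 → 0  (bit 3 = 0)
position 1: 010 → 1  (bit 2 = 1)
position 0: 001 → 0  (bit 1 = 0)
position 3: 000 → 1  (bit 0 = 1)
bits b7..b0 = 11100101 = 229

229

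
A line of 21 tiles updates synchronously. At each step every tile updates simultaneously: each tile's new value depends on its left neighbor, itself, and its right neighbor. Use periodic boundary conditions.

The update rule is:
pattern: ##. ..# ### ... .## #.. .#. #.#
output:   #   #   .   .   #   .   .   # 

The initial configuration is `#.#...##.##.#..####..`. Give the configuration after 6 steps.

.#...#######..##..#.#
#...##.....#.###.#.#.
...###....#.##.##.#.#
..##.#...#.#######.#.
.####...#.##.....##..
##..#..#.###....###..

##..#..#.###....###..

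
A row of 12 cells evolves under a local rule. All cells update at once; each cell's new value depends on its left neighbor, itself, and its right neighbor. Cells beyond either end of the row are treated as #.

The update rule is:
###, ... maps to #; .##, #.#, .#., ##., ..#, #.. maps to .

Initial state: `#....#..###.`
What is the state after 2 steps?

.....###....

..##.....#..
.....###....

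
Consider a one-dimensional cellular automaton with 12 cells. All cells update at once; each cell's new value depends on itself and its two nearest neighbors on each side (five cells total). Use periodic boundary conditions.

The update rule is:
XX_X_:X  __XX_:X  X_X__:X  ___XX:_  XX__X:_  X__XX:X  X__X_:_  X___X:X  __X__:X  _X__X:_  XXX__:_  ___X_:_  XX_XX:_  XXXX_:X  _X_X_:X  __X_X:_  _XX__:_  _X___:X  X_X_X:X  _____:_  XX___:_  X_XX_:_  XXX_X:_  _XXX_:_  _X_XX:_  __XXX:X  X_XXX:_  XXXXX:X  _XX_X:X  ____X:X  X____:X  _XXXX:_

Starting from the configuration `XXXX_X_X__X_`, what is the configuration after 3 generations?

XXX_X_X__X__

__X_XXXX____
X_____X__X__
XXX_X_X__X__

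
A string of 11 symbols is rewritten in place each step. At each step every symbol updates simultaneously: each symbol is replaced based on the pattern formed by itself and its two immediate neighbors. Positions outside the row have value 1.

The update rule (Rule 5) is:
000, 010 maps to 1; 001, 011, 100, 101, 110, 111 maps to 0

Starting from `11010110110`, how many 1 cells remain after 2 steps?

step 1: 00010000000
step 2: 01010111110
count of 1: 7

7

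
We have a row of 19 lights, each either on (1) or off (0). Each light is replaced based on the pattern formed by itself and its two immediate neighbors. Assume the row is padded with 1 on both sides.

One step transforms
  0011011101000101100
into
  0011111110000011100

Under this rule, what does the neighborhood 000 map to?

0

At position 11 the neighborhood is 000; the next row has 0 there.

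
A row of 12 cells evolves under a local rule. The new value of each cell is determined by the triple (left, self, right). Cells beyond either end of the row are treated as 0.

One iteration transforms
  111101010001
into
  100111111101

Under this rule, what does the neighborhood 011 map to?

At position 0 the neighborhood is 011; the next row has 1 there.

1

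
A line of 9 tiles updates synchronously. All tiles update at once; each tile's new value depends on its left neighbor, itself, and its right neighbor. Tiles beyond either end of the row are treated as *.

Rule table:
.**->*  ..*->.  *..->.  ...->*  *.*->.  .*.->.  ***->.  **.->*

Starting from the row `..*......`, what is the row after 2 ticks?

....****.
.**.*..*.

.**.*..*.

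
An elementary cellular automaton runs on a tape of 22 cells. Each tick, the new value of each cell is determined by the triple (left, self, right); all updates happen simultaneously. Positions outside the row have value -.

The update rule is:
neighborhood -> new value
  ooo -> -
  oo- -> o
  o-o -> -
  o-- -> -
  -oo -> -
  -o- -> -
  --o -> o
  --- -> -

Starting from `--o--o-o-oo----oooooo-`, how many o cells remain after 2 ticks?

5

-o--o-----o---o-----o-
o--o-----o---o-----o--
count of o: 5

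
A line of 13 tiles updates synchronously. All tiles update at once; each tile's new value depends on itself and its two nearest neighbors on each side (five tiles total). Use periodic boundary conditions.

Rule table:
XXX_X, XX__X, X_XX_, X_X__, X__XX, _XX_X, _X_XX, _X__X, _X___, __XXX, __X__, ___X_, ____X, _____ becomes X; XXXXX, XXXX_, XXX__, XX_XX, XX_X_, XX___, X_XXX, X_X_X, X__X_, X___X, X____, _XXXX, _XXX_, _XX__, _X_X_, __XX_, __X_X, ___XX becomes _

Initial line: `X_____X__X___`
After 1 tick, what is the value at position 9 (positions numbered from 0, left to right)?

X

tick 1: XX_XXXXX_XX_X
position 9 holds X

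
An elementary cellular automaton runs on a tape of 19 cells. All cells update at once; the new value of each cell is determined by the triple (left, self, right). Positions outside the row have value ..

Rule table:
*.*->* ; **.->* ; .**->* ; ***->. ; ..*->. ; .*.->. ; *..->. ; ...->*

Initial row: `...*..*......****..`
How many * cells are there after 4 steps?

step 1: **......****.*..*.*
step 2: **.****.*..**....*.
step 3: ****..**...**.**...
step 4: *..*..**.*.*****.**
count of *: 12

12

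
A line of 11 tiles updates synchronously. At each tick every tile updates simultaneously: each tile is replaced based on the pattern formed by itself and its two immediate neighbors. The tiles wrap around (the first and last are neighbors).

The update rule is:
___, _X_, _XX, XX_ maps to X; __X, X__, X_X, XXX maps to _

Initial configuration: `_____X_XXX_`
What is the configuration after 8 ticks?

XXXX_X_X_X_
X__X_X_X_X_
X__X_X_X_X_  (fixed point — unchanged through tick 8)

X__X_X_X_X_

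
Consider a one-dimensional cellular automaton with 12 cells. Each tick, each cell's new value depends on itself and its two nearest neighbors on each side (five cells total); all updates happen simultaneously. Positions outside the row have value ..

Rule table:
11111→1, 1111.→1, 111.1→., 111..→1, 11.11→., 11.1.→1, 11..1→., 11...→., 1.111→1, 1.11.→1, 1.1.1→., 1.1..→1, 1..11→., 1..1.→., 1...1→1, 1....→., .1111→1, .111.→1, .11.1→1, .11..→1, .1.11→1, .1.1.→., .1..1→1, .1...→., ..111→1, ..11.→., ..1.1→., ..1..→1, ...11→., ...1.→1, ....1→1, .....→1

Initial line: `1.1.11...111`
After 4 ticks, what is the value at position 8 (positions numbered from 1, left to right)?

...111.1.111
11.11.1.1111
.1.111.11111
1.111..11111
position 8 holds 1

1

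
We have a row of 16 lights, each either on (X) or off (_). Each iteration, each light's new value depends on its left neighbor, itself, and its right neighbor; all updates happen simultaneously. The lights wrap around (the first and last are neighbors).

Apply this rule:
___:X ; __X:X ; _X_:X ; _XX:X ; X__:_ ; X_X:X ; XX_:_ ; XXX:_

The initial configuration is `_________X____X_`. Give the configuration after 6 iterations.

___XX_________XX

XXXXXXXXXX_XXXX_
X_________XX___X
__XXXXXXXXX__XXX
_XX_________XX__
XX__XXXXXXXXX__X
___XX_________XX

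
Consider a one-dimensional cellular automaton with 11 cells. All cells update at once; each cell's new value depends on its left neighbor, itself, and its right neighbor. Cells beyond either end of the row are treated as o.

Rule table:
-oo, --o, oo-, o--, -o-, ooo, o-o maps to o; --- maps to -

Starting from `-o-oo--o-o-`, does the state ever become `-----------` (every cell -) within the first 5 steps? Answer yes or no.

ooooooooooo
ooooooooooo  (fixed point — unchanged through step 5)
step 5 is ooooooooooo, still not uniform -

no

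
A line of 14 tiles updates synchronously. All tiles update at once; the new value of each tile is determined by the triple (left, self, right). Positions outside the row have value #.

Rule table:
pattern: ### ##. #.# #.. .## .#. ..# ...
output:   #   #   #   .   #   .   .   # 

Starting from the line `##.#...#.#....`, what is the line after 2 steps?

###........###

###..#..#..##.
###........###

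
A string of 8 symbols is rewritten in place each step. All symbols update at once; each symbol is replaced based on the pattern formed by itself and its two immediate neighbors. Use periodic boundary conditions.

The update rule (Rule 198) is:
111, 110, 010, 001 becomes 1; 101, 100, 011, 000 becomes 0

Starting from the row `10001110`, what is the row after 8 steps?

10110010

10010110
10110010
10010110  (repeats step 1; period 2)
step 8: 10110010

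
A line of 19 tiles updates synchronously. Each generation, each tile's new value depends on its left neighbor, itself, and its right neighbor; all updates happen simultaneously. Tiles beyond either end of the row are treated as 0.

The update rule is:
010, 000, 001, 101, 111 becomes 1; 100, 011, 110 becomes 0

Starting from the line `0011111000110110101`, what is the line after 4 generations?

1101110011001001111
0010100100011010110
1111101101100111000
0111010010001010011

0111010010001010011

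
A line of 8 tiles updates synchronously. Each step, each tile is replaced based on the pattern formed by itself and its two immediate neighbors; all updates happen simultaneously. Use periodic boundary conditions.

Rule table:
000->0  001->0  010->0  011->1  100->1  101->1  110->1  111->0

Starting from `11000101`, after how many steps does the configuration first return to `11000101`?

15

step 1: 01100011
step 2: 11110011
step 3: 00011010
step 4: 00011101
step 5: 10010110
step 6: 01001111
step 7: 10101001
step 8: 11010101
step 9: 01101011
step 10: 11110111
step 11: 00011100
step 12: 00010110
step 13: 00001111
step 14: 10001001
step 15: 11000101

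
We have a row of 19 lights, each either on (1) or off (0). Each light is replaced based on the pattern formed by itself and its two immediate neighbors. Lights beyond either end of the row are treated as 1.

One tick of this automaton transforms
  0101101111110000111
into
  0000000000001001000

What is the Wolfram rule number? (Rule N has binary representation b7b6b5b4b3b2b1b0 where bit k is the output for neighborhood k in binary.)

position 7: 111 → 0  (bit 7 = 0)
position 4: 110 → 0  (bit 6 = 0)
position 0: 101 → 0  (bit 5 = 0)
position 12: 100 → 1  (bit 4 = 1)
position 3: 011 → 0  (bit 3 = 0)
position 1: 010 → 0  (bit 2 = 0)
position 15: 001 → 1  (bit 1 = 1)
position 13: 000 → 0  (bit 0 = 0)
bits b7..b0 = 00010010 = 18

18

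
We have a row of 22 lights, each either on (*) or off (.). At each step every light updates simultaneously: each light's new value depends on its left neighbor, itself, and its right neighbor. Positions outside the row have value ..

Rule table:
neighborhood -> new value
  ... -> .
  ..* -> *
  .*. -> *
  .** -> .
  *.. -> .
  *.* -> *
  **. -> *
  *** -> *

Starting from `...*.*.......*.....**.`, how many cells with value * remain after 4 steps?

..****......**....*.*.
.*.***.....*.*...****.
***.**....****..*.***.
.***.*...*.***.***.**.
count of *: 13

13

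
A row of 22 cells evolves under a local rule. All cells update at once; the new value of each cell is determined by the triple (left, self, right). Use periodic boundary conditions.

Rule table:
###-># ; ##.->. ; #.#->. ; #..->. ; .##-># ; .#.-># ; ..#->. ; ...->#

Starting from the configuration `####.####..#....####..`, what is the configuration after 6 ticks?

#..#.#.#.#.#.#..#.#.#.

###..###...#.##.###...
##...##..#.#.#..##..#.
#..#.#...#.#.#..#...#.
#..#.#.#.#.#.#..#.#.#.
#..#.#.#.#.#.#..#.#.#.  (fixed point — unchanged through tick 6)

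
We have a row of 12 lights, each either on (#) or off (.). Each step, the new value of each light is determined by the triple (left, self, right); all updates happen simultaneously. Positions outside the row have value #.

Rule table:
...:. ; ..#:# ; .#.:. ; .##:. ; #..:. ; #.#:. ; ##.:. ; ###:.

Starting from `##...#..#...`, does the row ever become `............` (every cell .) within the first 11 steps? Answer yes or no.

....#..#...#
...#..#...#.
..#..#...#..
.#..#...#..#
...#...#..#.
..#...#..#..
.#...#..#..#
....#..#..#.
...#..#..#..
..#..#..#..#
.#..#..#..#.
step 11 is .#..#..#..#., still not uniform .

no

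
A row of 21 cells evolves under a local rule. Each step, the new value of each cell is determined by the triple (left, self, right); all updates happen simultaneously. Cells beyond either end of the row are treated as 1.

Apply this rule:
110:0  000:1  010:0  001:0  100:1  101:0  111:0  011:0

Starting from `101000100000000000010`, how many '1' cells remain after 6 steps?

000110011111111111000
110001000000000000110
001100111111111110000
100010000000000001110
011001111111111100000
000100000000000011110
count of 1: 5

5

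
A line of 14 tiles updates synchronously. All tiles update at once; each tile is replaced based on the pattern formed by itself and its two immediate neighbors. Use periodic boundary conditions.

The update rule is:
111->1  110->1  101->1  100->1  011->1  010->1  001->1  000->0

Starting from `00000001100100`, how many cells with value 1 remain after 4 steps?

00000011111110
00000111111111
10001111111111
11011111111111
count of 1: 13

13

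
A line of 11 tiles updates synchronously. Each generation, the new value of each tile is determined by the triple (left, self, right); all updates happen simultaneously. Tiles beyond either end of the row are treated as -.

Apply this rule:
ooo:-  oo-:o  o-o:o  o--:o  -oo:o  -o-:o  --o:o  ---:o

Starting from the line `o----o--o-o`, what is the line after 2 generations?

o---------o

generation 1: ooooooooooo
generation 2: o---------o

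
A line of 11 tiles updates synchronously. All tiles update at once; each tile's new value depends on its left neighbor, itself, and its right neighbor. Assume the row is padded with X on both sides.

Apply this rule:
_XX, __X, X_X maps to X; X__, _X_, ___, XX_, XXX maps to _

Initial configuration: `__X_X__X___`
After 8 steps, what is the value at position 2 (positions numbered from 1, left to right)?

step 1: _X_X__X___X
step 2: X_X__X___XX
step 3: _X__X___XX_
step 4: X__X___XX_X
step 5: __X___XX_XX
step 6: _X___XX_XX_
step 7: X___XX_XX_X
step 8: ___XX_XX_XX
position 2 holds _

_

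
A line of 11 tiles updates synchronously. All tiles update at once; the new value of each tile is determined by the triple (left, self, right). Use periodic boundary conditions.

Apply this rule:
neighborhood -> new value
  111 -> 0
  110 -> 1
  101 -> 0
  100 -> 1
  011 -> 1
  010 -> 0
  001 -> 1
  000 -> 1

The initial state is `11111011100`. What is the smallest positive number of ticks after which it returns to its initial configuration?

10001010111
11110000100
10011111011
11110001010
10011110000
01110011111
01011110001
00010011110
11101110011
00101011110
11000010011
01111101110
11000101011
01111000010
11001111101
01111000101
01001111000
10111001111
10101111000
00001001111
11110111001
00010101111
11100001001
00111110111
11100010101
00111100001
11100111110
10111100010
00100111100
11011100111
01010111100
10000100111
11111011100

33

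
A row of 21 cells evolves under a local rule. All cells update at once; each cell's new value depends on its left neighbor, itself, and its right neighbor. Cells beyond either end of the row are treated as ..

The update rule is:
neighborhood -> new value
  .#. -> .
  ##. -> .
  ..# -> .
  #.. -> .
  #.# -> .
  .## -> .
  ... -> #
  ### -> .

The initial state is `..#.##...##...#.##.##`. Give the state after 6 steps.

..####...##...#######

#......#....#........
..####...##...#######
#......#....#........  (repeats step 1; period 2)
step 6: ..####...##...#######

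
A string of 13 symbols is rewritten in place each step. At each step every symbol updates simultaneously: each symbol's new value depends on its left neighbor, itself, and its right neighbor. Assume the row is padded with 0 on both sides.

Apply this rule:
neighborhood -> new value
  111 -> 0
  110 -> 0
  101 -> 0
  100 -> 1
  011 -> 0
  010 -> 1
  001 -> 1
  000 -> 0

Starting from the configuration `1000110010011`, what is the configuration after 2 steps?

0001110000010

1101001111100
0001110000010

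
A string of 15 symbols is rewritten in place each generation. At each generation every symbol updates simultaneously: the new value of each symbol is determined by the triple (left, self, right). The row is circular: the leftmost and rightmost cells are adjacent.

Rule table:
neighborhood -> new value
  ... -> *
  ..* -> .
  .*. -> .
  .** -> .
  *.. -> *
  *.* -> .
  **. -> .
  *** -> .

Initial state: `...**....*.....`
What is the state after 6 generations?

**...***..*****
..**....*......
*...***..******
.**....*.......
...***..*******
**....*........

**....*........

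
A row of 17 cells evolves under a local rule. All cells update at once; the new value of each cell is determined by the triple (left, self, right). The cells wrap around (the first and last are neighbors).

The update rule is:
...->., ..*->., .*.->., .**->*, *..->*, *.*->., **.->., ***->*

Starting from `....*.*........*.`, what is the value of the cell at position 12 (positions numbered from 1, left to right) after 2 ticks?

.

.......*........*
*.......*........
position 12 holds .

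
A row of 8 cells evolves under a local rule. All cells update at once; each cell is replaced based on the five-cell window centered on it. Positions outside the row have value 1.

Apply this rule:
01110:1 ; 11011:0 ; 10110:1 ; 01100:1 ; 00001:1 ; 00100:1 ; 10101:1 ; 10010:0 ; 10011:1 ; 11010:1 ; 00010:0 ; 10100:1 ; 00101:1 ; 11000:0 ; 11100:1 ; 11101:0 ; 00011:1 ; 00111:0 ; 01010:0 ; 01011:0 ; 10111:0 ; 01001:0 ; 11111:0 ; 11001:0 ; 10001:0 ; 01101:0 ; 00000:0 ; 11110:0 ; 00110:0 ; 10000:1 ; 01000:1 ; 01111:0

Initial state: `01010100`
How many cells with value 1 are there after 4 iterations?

3

11010101
00110100
01001101
11010000
count of 1: 3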